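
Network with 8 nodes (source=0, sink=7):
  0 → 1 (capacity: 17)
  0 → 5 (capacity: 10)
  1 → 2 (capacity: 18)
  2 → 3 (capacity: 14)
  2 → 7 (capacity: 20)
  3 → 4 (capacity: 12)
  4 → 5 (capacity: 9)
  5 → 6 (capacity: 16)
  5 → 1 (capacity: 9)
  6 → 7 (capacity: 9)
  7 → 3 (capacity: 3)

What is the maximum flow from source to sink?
Maximum flow = 27

Max flow: 27

Flow assignment:
  0 → 1: 17/17
  0 → 5: 10/10
  1 → 2: 18/18
  2 → 7: 18/20
  5 → 6: 9/16
  5 → 1: 1/9
  6 → 7: 9/9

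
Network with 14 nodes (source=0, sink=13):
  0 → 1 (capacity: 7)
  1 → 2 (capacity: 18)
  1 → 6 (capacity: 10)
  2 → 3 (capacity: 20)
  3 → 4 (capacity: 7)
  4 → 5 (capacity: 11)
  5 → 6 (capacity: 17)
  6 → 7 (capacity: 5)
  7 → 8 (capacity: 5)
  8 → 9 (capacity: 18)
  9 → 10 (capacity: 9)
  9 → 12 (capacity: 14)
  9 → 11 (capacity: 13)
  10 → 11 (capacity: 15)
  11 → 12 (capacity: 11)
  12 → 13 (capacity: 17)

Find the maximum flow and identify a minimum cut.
Max flow = 5, Min cut edges: (7,8)

Maximum flow: 5
Minimum cut: (7,8)
Partition: S = [0, 1, 2, 3, 4, 5, 6, 7], T = [8, 9, 10, 11, 12, 13]

Max-flow min-cut theorem verified: both equal 5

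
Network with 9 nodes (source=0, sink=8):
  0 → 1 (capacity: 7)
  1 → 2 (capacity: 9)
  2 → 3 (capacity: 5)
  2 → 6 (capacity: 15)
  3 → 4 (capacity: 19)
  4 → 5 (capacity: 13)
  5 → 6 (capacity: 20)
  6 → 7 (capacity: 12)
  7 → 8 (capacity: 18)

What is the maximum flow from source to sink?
Maximum flow = 7

Max flow: 7

Flow assignment:
  0 → 1: 7/7
  1 → 2: 7/9
  2 → 6: 7/15
  6 → 7: 7/12
  7 → 8: 7/18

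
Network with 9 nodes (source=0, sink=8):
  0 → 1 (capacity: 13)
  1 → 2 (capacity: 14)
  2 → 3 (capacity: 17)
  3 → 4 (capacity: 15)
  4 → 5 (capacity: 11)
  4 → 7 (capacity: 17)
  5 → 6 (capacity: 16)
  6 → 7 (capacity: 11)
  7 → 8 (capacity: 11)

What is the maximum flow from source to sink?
Maximum flow = 11

Max flow: 11

Flow assignment:
  0 → 1: 11/13
  1 → 2: 11/14
  2 → 3: 11/17
  3 → 4: 11/15
  4 → 7: 11/17
  7 → 8: 11/11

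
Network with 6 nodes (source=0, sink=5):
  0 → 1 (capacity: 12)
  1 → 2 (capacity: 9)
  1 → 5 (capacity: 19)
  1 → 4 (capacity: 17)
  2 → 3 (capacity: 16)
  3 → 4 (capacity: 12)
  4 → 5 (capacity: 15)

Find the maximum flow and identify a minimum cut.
Max flow = 12, Min cut edges: (0,1)

Maximum flow: 12
Minimum cut: (0,1)
Partition: S = [0], T = [1, 2, 3, 4, 5]

Max-flow min-cut theorem verified: both equal 12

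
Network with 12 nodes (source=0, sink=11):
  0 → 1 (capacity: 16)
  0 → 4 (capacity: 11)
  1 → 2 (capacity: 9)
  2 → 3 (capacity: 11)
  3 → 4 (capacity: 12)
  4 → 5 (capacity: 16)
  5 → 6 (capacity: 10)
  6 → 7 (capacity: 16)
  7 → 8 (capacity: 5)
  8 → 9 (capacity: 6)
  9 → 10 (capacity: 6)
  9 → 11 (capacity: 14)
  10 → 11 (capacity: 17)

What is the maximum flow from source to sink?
Maximum flow = 5

Max flow: 5

Flow assignment:
  0 → 1: 5/16
  1 → 2: 5/9
  2 → 3: 5/11
  3 → 4: 5/12
  4 → 5: 5/16
  5 → 6: 5/10
  6 → 7: 5/16
  7 → 8: 5/5
  8 → 9: 5/6
  9 → 11: 5/14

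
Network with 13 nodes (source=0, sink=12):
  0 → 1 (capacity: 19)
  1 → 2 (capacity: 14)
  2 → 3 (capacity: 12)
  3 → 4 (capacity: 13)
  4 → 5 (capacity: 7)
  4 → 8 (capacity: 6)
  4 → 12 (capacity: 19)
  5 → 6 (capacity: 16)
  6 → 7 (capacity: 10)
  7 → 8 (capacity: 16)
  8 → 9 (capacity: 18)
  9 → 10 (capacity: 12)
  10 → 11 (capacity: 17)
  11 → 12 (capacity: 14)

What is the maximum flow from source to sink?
Maximum flow = 12

Max flow: 12

Flow assignment:
  0 → 1: 12/19
  1 → 2: 12/14
  2 → 3: 12/12
  3 → 4: 12/13
  4 → 12: 12/19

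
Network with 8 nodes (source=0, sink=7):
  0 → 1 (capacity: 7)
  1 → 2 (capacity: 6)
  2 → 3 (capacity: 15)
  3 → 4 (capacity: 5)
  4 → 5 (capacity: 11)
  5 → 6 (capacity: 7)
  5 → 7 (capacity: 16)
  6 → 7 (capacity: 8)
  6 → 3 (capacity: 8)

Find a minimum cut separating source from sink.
Min cut value = 5, edges: (3,4)

Min cut value: 5
Partition: S = [0, 1, 2, 3], T = [4, 5, 6, 7]
Cut edges: (3,4)

By max-flow min-cut theorem, max flow = min cut = 5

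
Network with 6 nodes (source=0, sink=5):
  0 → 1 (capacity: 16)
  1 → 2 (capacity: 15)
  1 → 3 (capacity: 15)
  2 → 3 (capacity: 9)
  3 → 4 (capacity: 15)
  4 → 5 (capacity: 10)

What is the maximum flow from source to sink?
Maximum flow = 10

Max flow: 10

Flow assignment:
  0 → 1: 10/16
  1 → 3: 10/15
  3 → 4: 10/15
  4 → 5: 10/10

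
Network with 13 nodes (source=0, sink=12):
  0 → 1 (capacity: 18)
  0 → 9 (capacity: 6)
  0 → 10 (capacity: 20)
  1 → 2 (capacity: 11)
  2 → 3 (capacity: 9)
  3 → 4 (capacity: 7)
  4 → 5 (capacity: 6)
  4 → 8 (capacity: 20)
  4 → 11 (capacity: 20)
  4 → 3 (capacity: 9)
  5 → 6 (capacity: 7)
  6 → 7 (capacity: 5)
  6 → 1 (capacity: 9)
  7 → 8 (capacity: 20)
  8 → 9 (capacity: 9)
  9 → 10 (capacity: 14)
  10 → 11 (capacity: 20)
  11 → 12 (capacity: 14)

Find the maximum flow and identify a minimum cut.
Max flow = 14, Min cut edges: (11,12)

Maximum flow: 14
Minimum cut: (11,12)
Partition: S = [0, 1, 2, 3, 4, 5, 6, 7, 8, 9, 10, 11], T = [12]

Max-flow min-cut theorem verified: both equal 14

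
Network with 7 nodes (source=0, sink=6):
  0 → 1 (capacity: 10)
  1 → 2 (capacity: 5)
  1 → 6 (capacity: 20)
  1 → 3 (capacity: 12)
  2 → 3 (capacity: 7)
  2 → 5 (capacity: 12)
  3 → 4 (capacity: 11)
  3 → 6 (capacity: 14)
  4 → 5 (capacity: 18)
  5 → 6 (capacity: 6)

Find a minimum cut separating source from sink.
Min cut value = 10, edges: (0,1)

Min cut value: 10
Partition: S = [0], T = [1, 2, 3, 4, 5, 6]
Cut edges: (0,1)

By max-flow min-cut theorem, max flow = min cut = 10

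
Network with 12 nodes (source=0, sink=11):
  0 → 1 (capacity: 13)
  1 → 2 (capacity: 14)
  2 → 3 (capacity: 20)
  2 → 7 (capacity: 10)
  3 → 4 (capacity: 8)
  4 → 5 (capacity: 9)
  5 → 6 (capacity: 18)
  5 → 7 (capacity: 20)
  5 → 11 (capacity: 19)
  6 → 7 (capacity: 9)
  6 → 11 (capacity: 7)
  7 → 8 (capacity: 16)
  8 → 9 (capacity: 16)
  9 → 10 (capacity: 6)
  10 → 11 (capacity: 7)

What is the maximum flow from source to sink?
Maximum flow = 13

Max flow: 13

Flow assignment:
  0 → 1: 13/13
  1 → 2: 13/14
  2 → 3: 8/20
  2 → 7: 5/10
  3 → 4: 8/8
  4 → 5: 8/9
  5 → 11: 8/19
  7 → 8: 5/16
  8 → 9: 5/16
  9 → 10: 5/6
  10 → 11: 5/7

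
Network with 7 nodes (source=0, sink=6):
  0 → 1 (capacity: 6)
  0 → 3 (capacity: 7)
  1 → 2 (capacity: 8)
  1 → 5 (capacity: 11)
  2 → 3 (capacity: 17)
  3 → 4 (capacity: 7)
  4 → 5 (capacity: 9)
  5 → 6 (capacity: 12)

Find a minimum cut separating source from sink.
Min cut value = 12, edges: (5,6)

Min cut value: 12
Partition: S = [0, 1, 2, 3, 4, 5], T = [6]
Cut edges: (5,6)

By max-flow min-cut theorem, max flow = min cut = 12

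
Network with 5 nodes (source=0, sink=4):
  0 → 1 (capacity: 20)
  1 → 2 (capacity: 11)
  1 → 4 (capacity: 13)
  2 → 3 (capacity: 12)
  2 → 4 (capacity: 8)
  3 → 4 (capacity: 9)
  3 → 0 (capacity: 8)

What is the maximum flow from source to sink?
Maximum flow = 20

Max flow: 20

Flow assignment:
  0 → 1: 20/20
  1 → 2: 7/11
  1 → 4: 13/13
  2 → 4: 7/8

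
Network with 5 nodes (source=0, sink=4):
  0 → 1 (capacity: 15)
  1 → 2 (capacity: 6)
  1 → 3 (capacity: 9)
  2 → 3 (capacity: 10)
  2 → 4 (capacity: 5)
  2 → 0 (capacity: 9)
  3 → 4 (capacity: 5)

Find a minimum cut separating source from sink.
Min cut value = 10, edges: (2,4), (3,4)

Min cut value: 10
Partition: S = [0, 1, 2, 3], T = [4]
Cut edges: (2,4), (3,4)

By max-flow min-cut theorem, max flow = min cut = 10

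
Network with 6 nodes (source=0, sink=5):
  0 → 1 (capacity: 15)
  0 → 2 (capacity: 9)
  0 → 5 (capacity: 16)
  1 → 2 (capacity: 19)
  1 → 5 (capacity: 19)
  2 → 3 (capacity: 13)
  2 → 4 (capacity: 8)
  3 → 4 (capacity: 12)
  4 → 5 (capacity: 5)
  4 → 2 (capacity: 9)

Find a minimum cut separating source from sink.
Min cut value = 36, edges: (0,1), (0,5), (4,5)

Min cut value: 36
Partition: S = [0, 2, 3, 4], T = [1, 5]
Cut edges: (0,1), (0,5), (4,5)

By max-flow min-cut theorem, max flow = min cut = 36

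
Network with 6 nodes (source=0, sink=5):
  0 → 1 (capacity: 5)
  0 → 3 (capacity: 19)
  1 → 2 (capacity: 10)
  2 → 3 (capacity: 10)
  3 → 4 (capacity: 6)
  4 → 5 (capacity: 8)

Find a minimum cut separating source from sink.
Min cut value = 6, edges: (3,4)

Min cut value: 6
Partition: S = [0, 1, 2, 3], T = [4, 5]
Cut edges: (3,4)

By max-flow min-cut theorem, max flow = min cut = 6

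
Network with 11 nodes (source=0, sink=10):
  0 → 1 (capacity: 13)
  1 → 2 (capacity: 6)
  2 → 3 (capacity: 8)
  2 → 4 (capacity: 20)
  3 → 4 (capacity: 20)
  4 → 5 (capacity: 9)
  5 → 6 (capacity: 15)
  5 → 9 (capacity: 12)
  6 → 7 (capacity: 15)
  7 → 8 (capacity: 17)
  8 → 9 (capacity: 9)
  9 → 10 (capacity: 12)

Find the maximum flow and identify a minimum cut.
Max flow = 6, Min cut edges: (1,2)

Maximum flow: 6
Minimum cut: (1,2)
Partition: S = [0, 1], T = [2, 3, 4, 5, 6, 7, 8, 9, 10]

Max-flow min-cut theorem verified: both equal 6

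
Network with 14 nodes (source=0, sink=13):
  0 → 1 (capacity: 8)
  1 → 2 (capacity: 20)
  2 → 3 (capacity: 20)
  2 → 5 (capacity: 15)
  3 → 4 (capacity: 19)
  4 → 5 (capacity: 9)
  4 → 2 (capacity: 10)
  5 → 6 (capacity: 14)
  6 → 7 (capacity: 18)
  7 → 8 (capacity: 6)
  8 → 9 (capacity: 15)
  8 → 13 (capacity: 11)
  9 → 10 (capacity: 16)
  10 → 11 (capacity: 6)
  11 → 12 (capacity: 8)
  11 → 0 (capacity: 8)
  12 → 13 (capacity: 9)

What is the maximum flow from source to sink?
Maximum flow = 6

Max flow: 6

Flow assignment:
  0 → 1: 6/8
  1 → 2: 6/20
  2 → 5: 6/15
  5 → 6: 6/14
  6 → 7: 6/18
  7 → 8: 6/6
  8 → 13: 6/11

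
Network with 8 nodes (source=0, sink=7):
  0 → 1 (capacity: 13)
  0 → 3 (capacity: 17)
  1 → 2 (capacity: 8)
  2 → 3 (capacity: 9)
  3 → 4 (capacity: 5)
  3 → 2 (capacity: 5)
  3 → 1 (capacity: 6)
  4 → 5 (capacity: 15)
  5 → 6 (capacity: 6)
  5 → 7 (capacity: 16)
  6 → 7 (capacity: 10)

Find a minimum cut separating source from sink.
Min cut value = 5, edges: (3,4)

Min cut value: 5
Partition: S = [0, 1, 2, 3], T = [4, 5, 6, 7]
Cut edges: (3,4)

By max-flow min-cut theorem, max flow = min cut = 5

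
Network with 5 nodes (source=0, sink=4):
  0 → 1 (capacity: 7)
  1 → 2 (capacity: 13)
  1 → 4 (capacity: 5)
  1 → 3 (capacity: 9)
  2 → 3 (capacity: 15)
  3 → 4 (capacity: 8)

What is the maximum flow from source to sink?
Maximum flow = 7

Max flow: 7

Flow assignment:
  0 → 1: 7/7
  1 → 4: 5/5
  1 → 3: 2/9
  3 → 4: 2/8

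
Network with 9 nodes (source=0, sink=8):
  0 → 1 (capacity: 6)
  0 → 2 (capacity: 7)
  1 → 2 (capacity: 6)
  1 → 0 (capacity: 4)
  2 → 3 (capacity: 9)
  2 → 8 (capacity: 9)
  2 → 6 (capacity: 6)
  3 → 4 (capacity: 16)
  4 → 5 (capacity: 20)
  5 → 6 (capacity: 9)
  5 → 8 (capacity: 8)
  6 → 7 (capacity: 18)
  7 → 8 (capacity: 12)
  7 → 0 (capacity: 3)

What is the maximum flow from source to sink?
Maximum flow = 13

Max flow: 13

Flow assignment:
  0 → 1: 6/6
  0 → 2: 7/7
  1 → 2: 6/6
  2 → 8: 9/9
  2 → 6: 4/6
  6 → 7: 4/18
  7 → 8: 4/12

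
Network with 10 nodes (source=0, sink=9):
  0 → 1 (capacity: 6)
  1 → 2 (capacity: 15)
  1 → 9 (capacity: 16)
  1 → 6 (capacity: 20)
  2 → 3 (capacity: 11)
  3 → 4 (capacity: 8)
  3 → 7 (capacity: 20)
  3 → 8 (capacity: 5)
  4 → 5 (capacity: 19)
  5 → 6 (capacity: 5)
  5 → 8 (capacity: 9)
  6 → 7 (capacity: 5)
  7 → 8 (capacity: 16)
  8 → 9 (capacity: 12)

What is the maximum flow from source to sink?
Maximum flow = 6

Max flow: 6

Flow assignment:
  0 → 1: 6/6
  1 → 9: 6/16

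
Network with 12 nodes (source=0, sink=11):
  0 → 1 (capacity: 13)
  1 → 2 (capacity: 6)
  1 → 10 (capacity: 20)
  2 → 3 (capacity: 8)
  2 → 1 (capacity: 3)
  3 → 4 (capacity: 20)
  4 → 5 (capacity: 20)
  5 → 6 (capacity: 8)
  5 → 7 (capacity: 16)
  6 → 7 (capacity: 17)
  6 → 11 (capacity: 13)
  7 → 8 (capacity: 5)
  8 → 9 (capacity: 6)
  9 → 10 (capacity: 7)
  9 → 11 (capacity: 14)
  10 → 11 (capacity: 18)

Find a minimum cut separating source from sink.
Min cut value = 13, edges: (0,1)

Min cut value: 13
Partition: S = [0], T = [1, 2, 3, 4, 5, 6, 7, 8, 9, 10, 11]
Cut edges: (0,1)

By max-flow min-cut theorem, max flow = min cut = 13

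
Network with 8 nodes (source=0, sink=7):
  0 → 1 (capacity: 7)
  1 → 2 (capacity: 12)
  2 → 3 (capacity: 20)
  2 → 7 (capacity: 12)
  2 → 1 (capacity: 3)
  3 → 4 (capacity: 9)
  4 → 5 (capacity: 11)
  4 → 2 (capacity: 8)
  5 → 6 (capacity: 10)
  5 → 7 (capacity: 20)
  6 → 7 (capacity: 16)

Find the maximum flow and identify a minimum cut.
Max flow = 7, Min cut edges: (0,1)

Maximum flow: 7
Minimum cut: (0,1)
Partition: S = [0], T = [1, 2, 3, 4, 5, 6, 7]

Max-flow min-cut theorem verified: both equal 7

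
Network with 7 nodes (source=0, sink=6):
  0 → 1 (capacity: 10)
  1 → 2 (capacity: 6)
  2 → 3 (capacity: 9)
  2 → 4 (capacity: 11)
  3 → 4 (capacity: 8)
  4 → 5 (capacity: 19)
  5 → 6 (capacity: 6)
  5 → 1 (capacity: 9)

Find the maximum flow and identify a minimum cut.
Max flow = 6, Min cut edges: (5,6)

Maximum flow: 6
Minimum cut: (5,6)
Partition: S = [0, 1, 2, 3, 4, 5], T = [6]

Max-flow min-cut theorem verified: both equal 6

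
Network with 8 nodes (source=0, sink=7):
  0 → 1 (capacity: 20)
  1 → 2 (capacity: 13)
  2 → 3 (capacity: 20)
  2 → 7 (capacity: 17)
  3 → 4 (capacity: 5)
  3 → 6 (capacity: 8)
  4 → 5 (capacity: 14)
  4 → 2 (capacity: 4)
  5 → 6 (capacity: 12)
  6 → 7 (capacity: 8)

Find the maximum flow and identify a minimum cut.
Max flow = 13, Min cut edges: (1,2)

Maximum flow: 13
Minimum cut: (1,2)
Partition: S = [0, 1], T = [2, 3, 4, 5, 6, 7]

Max-flow min-cut theorem verified: both equal 13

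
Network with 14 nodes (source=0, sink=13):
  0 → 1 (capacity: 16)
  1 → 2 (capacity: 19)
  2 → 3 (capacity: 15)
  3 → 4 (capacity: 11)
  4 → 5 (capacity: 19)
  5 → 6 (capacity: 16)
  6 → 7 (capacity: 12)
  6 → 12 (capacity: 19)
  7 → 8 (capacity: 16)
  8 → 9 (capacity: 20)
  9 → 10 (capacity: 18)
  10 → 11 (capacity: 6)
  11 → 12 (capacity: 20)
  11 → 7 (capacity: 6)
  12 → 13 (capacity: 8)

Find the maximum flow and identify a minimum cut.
Max flow = 8, Min cut edges: (12,13)

Maximum flow: 8
Minimum cut: (12,13)
Partition: S = [0, 1, 2, 3, 4, 5, 6, 7, 8, 9, 10, 11, 12], T = [13]

Max-flow min-cut theorem verified: both equal 8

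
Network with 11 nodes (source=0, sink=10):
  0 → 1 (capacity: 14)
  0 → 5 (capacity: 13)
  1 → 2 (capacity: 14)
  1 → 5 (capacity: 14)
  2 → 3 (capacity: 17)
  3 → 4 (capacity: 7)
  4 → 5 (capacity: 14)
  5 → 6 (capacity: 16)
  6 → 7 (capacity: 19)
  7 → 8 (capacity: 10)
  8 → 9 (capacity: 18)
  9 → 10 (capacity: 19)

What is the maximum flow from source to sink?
Maximum flow = 10

Max flow: 10

Flow assignment:
  0 → 1: 3/14
  0 → 5: 7/13
  1 → 5: 3/14
  5 → 6: 10/16
  6 → 7: 10/19
  7 → 8: 10/10
  8 → 9: 10/18
  9 → 10: 10/19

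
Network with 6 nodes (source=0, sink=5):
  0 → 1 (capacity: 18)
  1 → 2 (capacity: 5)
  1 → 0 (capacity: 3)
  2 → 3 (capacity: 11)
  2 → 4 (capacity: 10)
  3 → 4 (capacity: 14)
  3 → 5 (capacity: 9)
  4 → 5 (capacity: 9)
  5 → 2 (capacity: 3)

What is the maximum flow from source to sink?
Maximum flow = 5

Max flow: 5

Flow assignment:
  0 → 1: 5/18
  1 → 2: 5/5
  2 → 3: 5/11
  3 → 5: 5/9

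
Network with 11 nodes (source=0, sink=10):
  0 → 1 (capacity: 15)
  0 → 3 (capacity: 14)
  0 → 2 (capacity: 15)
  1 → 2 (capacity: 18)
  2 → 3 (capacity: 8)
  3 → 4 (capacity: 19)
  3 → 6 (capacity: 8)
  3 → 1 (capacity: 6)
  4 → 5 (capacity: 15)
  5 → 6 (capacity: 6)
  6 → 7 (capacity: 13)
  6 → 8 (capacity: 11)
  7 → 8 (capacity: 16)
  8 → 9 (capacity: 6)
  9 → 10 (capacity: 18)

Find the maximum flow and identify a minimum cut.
Max flow = 6, Min cut edges: (8,9)

Maximum flow: 6
Minimum cut: (8,9)
Partition: S = [0, 1, 2, 3, 4, 5, 6, 7, 8], T = [9, 10]

Max-flow min-cut theorem verified: both equal 6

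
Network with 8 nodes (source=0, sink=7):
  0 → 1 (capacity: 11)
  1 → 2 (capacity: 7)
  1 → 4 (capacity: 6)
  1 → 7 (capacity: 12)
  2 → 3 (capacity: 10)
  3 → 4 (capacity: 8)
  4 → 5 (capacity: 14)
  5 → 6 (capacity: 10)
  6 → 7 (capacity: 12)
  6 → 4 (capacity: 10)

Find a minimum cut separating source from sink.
Min cut value = 11, edges: (0,1)

Min cut value: 11
Partition: S = [0], T = [1, 2, 3, 4, 5, 6, 7]
Cut edges: (0,1)

By max-flow min-cut theorem, max flow = min cut = 11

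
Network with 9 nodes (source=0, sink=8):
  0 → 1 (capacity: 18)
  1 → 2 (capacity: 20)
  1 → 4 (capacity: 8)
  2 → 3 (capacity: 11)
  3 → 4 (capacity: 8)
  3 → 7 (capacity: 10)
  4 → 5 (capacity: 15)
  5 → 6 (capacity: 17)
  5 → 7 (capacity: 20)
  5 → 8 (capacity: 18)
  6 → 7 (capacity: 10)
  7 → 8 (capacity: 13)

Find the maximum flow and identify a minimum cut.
Max flow = 18, Min cut edges: (0,1)

Maximum flow: 18
Minimum cut: (0,1)
Partition: S = [0], T = [1, 2, 3, 4, 5, 6, 7, 8]

Max-flow min-cut theorem verified: both equal 18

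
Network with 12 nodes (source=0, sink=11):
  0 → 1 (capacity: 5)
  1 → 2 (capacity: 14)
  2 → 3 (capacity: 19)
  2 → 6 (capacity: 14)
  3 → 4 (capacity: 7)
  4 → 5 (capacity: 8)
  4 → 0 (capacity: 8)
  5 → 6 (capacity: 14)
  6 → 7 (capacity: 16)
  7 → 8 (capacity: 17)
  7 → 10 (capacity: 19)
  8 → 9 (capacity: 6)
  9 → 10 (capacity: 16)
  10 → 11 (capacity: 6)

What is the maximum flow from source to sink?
Maximum flow = 5

Max flow: 5

Flow assignment:
  0 → 1: 5/5
  1 → 2: 5/14
  2 → 6: 5/14
  6 → 7: 5/16
  7 → 10: 5/19
  10 → 11: 5/6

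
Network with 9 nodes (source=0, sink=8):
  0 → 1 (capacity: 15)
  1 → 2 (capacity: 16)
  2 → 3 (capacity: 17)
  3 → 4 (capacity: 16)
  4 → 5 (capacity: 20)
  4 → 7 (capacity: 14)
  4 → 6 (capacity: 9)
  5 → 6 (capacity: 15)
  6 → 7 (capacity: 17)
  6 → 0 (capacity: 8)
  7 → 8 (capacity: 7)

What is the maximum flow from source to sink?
Maximum flow = 7

Max flow: 7

Flow assignment:
  0 → 1: 15/15
  1 → 2: 15/16
  2 → 3: 15/17
  3 → 4: 15/16
  4 → 7: 7/14
  4 → 6: 8/9
  6 → 0: 8/8
  7 → 8: 7/7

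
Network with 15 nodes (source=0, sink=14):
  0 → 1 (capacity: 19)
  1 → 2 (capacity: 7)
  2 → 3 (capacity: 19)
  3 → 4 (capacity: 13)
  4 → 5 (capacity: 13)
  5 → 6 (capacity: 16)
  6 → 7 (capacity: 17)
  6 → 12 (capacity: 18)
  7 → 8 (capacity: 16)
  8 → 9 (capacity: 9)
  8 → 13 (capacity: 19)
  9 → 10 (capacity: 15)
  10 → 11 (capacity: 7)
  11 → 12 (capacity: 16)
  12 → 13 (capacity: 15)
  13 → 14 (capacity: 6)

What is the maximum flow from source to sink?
Maximum flow = 6

Max flow: 6

Flow assignment:
  0 → 1: 6/19
  1 → 2: 6/7
  2 → 3: 6/19
  3 → 4: 6/13
  4 → 5: 6/13
  5 → 6: 6/16
  6 → 12: 6/18
  12 → 13: 6/15
  13 → 14: 6/6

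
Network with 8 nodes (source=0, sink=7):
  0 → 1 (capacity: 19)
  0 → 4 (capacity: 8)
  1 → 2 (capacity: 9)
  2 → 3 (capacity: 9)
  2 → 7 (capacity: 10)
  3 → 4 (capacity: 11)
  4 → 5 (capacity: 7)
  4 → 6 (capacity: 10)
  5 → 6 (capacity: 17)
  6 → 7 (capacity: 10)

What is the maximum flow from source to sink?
Maximum flow = 17

Max flow: 17

Flow assignment:
  0 → 1: 9/19
  0 → 4: 8/8
  1 → 2: 9/9
  2 → 7: 9/10
  4 → 6: 8/10
  6 → 7: 8/10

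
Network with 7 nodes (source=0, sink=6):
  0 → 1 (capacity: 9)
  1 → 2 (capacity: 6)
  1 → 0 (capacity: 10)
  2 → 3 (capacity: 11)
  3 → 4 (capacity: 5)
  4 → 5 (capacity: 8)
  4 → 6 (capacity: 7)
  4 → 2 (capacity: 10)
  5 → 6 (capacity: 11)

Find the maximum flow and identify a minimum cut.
Max flow = 5, Min cut edges: (3,4)

Maximum flow: 5
Minimum cut: (3,4)
Partition: S = [0, 1, 2, 3], T = [4, 5, 6]

Max-flow min-cut theorem verified: both equal 5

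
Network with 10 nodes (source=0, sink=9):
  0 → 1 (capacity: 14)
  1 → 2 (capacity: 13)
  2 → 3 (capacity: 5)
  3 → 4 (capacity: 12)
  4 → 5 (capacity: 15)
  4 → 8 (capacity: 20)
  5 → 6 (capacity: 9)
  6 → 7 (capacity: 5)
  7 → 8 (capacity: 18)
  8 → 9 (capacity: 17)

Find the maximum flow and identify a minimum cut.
Max flow = 5, Min cut edges: (2,3)

Maximum flow: 5
Minimum cut: (2,3)
Partition: S = [0, 1, 2], T = [3, 4, 5, 6, 7, 8, 9]

Max-flow min-cut theorem verified: both equal 5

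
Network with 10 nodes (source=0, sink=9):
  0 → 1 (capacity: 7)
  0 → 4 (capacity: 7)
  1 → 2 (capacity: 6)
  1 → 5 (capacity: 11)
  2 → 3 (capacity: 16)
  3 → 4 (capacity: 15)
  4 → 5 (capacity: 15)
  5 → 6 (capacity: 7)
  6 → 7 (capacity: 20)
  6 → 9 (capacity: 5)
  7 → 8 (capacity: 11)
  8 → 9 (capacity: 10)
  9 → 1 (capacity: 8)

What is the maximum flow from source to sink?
Maximum flow = 7

Max flow: 7

Flow assignment:
  0 → 1: 7/7
  1 → 5: 7/11
  5 → 6: 7/7
  6 → 7: 2/20
  6 → 9: 5/5
  7 → 8: 2/11
  8 → 9: 2/10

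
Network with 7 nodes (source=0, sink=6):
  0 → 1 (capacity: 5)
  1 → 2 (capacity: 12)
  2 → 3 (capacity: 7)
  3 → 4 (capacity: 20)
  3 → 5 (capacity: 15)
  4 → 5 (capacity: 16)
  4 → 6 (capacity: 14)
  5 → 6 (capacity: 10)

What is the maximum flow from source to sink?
Maximum flow = 5

Max flow: 5

Flow assignment:
  0 → 1: 5/5
  1 → 2: 5/12
  2 → 3: 5/7
  3 → 4: 5/20
  4 → 6: 5/14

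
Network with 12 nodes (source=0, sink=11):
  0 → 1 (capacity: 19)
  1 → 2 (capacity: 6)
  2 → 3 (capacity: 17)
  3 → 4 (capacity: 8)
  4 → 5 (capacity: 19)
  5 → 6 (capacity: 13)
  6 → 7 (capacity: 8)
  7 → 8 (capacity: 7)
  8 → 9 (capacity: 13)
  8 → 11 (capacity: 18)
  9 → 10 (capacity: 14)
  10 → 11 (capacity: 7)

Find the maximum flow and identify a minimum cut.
Max flow = 6, Min cut edges: (1,2)

Maximum flow: 6
Minimum cut: (1,2)
Partition: S = [0, 1], T = [2, 3, 4, 5, 6, 7, 8, 9, 10, 11]

Max-flow min-cut theorem verified: both equal 6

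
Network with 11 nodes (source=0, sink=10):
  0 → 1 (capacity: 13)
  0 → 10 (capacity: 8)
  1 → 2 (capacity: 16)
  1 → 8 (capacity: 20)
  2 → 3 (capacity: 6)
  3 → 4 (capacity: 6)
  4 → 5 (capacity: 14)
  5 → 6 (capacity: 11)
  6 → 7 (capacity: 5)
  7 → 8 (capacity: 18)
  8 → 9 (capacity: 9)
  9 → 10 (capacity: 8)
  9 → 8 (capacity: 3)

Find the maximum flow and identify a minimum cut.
Max flow = 16, Min cut edges: (0,10), (9,10)

Maximum flow: 16
Minimum cut: (0,10), (9,10)
Partition: S = [0, 1, 2, 3, 4, 5, 6, 7, 8, 9], T = [10]

Max-flow min-cut theorem verified: both equal 16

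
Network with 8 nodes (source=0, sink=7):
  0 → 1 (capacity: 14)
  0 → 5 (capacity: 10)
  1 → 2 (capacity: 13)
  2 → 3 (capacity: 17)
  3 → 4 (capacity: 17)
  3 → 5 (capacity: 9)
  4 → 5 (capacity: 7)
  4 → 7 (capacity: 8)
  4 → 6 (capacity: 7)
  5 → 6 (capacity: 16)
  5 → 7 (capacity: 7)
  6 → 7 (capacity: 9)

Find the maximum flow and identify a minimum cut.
Max flow = 23, Min cut edges: (0,5), (1,2)

Maximum flow: 23
Minimum cut: (0,5), (1,2)
Partition: S = [0, 1], T = [2, 3, 4, 5, 6, 7]

Max-flow min-cut theorem verified: both equal 23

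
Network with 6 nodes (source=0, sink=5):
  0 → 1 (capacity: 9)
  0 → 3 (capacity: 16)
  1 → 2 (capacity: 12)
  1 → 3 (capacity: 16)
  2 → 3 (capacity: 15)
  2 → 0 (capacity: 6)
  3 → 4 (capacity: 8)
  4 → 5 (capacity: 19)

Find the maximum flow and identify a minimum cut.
Max flow = 8, Min cut edges: (3,4)

Maximum flow: 8
Minimum cut: (3,4)
Partition: S = [0, 1, 2, 3], T = [4, 5]

Max-flow min-cut theorem verified: both equal 8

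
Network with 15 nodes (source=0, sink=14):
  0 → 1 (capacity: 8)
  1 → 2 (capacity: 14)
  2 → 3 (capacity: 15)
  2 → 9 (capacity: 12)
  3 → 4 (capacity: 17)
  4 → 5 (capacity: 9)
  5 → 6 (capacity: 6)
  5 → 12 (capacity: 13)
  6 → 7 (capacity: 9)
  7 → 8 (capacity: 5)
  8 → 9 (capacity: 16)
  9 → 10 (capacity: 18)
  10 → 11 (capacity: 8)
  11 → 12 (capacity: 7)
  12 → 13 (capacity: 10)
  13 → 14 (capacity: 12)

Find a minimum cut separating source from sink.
Min cut value = 8, edges: (0,1)

Min cut value: 8
Partition: S = [0], T = [1, 2, 3, 4, 5, 6, 7, 8, 9, 10, 11, 12, 13, 14]
Cut edges: (0,1)

By max-flow min-cut theorem, max flow = min cut = 8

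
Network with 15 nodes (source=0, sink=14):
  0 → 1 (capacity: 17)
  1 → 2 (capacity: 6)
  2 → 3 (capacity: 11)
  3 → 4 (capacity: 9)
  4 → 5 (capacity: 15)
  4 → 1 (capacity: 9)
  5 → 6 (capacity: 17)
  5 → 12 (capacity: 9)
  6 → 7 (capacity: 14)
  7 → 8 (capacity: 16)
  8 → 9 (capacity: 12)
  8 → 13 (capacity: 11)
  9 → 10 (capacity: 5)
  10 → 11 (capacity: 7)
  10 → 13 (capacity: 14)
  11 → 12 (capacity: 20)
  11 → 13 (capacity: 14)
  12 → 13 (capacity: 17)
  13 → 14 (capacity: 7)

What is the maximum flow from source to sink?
Maximum flow = 6

Max flow: 6

Flow assignment:
  0 → 1: 6/17
  1 → 2: 6/6
  2 → 3: 6/11
  3 → 4: 6/9
  4 → 5: 6/15
  5 → 12: 6/9
  12 → 13: 6/17
  13 → 14: 6/7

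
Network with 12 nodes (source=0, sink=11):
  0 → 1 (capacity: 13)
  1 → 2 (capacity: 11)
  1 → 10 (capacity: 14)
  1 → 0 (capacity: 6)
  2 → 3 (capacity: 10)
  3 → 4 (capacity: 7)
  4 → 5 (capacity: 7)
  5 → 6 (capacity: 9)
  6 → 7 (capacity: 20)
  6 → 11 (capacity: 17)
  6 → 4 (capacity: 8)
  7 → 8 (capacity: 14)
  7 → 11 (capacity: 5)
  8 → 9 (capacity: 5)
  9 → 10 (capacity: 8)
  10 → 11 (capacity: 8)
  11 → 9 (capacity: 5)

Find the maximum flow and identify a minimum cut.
Max flow = 13, Min cut edges: (0,1)

Maximum flow: 13
Minimum cut: (0,1)
Partition: S = [0], T = [1, 2, 3, 4, 5, 6, 7, 8, 9, 10, 11]

Max-flow min-cut theorem verified: both equal 13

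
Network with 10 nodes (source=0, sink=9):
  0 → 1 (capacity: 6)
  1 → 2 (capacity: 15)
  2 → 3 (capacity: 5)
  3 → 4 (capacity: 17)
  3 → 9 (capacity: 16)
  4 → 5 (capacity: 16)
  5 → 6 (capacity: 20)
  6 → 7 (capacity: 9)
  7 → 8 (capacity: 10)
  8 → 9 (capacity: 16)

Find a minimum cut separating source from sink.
Min cut value = 5, edges: (2,3)

Min cut value: 5
Partition: S = [0, 1, 2], T = [3, 4, 5, 6, 7, 8, 9]
Cut edges: (2,3)

By max-flow min-cut theorem, max flow = min cut = 5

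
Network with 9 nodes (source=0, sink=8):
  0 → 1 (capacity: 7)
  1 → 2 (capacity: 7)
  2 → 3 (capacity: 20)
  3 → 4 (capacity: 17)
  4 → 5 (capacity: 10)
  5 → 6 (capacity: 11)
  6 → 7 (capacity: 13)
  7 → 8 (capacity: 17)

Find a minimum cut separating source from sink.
Min cut value = 7, edges: (1,2)

Min cut value: 7
Partition: S = [0, 1], T = [2, 3, 4, 5, 6, 7, 8]
Cut edges: (1,2)

By max-flow min-cut theorem, max flow = min cut = 7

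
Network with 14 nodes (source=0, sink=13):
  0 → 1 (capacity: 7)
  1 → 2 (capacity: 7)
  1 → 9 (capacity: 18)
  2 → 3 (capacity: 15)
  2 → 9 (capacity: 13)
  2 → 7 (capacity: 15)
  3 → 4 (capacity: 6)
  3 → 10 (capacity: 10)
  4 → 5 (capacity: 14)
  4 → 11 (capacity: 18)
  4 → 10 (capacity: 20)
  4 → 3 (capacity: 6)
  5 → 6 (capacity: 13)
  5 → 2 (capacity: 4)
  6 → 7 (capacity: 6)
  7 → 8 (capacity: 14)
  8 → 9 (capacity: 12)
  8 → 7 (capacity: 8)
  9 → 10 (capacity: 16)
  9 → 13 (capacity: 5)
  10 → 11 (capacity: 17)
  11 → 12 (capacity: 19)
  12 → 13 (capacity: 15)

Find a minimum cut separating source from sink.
Min cut value = 7, edges: (0,1)

Min cut value: 7
Partition: S = [0], T = [1, 2, 3, 4, 5, 6, 7, 8, 9, 10, 11, 12, 13]
Cut edges: (0,1)

By max-flow min-cut theorem, max flow = min cut = 7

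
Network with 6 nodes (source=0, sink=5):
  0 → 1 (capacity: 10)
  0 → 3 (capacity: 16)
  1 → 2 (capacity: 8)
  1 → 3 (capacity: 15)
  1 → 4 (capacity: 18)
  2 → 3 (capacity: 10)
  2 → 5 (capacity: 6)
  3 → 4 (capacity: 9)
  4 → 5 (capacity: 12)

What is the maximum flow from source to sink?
Maximum flow = 18

Max flow: 18

Flow assignment:
  0 → 1: 9/10
  0 → 3: 9/16
  1 → 2: 6/8
  1 → 4: 3/18
  2 → 5: 6/6
  3 → 4: 9/9
  4 → 5: 12/12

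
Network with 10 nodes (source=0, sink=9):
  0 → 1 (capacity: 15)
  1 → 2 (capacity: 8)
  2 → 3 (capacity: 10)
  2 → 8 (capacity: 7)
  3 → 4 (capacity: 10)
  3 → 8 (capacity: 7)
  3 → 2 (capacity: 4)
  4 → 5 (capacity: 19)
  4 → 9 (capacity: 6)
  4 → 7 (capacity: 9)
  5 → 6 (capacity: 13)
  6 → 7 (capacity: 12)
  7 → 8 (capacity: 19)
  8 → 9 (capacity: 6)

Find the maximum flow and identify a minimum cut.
Max flow = 8, Min cut edges: (1,2)

Maximum flow: 8
Minimum cut: (1,2)
Partition: S = [0, 1], T = [2, 3, 4, 5, 6, 7, 8, 9]

Max-flow min-cut theorem verified: both equal 8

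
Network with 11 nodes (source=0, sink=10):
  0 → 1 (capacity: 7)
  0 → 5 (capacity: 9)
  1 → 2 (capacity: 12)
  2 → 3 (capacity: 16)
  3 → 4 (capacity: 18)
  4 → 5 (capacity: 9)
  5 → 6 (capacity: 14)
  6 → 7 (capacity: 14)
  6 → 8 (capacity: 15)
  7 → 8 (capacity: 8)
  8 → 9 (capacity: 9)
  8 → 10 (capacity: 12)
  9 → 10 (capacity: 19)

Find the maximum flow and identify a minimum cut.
Max flow = 14, Min cut edges: (5,6)

Maximum flow: 14
Minimum cut: (5,6)
Partition: S = [0, 1, 2, 3, 4, 5], T = [6, 7, 8, 9, 10]

Max-flow min-cut theorem verified: both equal 14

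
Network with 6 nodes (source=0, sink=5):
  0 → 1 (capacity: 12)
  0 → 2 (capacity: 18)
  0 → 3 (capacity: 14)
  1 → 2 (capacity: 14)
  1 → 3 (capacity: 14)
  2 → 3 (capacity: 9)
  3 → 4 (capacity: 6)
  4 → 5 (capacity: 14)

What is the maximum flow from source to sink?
Maximum flow = 6

Max flow: 6

Flow assignment:
  0 → 2: 6/18
  2 → 3: 6/9
  3 → 4: 6/6
  4 → 5: 6/14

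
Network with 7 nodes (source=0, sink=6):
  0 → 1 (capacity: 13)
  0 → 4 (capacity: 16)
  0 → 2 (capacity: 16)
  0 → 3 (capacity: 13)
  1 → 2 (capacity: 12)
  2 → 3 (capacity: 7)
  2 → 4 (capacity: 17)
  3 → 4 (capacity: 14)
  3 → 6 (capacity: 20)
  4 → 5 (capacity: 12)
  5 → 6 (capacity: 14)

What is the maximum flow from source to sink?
Maximum flow = 32

Max flow: 32

Flow assignment:
  0 → 1: 12/13
  0 → 2: 7/16
  0 → 3: 13/13
  1 → 2: 12/12
  2 → 3: 7/7
  2 → 4: 12/17
  3 → 6: 20/20
  4 → 5: 12/12
  5 → 6: 12/14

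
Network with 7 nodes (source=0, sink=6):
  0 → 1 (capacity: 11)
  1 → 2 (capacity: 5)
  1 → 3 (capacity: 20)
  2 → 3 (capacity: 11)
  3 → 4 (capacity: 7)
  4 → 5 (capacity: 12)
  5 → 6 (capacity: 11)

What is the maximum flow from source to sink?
Maximum flow = 7

Max flow: 7

Flow assignment:
  0 → 1: 7/11
  1 → 3: 7/20
  3 → 4: 7/7
  4 → 5: 7/12
  5 → 6: 7/11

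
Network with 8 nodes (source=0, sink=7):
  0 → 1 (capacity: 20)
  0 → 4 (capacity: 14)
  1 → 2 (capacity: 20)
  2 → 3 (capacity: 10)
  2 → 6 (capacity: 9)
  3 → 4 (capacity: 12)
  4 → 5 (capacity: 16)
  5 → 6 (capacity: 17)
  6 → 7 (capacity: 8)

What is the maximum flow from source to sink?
Maximum flow = 8

Max flow: 8

Flow assignment:
  0 → 1: 8/20
  1 → 2: 8/20
  2 → 6: 8/9
  6 → 7: 8/8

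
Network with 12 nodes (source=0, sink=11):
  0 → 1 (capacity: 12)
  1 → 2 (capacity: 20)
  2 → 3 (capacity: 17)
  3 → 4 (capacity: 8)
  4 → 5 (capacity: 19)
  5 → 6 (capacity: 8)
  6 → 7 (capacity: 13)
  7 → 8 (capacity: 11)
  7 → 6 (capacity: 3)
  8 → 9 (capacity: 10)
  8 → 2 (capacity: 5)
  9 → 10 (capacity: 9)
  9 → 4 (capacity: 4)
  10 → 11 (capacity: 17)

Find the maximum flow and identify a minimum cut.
Max flow = 8, Min cut edges: (5,6)

Maximum flow: 8
Minimum cut: (5,6)
Partition: S = [0, 1, 2, 3, 4, 5], T = [6, 7, 8, 9, 10, 11]

Max-flow min-cut theorem verified: both equal 8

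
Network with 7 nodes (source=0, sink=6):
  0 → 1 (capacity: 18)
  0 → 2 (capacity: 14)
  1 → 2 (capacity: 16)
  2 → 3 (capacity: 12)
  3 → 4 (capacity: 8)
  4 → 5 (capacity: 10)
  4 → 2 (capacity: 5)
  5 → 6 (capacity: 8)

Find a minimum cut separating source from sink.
Min cut value = 8, edges: (5,6)

Min cut value: 8
Partition: S = [0, 1, 2, 3, 4, 5], T = [6]
Cut edges: (5,6)

By max-flow min-cut theorem, max flow = min cut = 8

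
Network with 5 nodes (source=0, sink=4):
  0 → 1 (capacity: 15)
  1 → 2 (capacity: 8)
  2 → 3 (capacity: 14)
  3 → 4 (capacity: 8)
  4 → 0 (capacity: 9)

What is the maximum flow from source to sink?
Maximum flow = 8

Max flow: 8

Flow assignment:
  0 → 1: 8/15
  1 → 2: 8/8
  2 → 3: 8/14
  3 → 4: 8/8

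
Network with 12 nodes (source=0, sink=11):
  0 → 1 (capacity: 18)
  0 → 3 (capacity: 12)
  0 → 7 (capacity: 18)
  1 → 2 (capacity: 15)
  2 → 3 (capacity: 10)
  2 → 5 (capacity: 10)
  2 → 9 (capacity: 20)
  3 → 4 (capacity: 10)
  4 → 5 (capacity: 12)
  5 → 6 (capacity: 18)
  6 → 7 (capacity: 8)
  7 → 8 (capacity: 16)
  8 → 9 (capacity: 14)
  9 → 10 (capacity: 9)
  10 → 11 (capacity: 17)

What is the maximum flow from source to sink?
Maximum flow = 9

Max flow: 9

Flow assignment:
  0 → 3: 8/12
  0 → 7: 1/18
  3 → 4: 8/10
  4 → 5: 8/12
  5 → 6: 8/18
  6 → 7: 8/8
  7 → 8: 9/16
  8 → 9: 9/14
  9 → 10: 9/9
  10 → 11: 9/17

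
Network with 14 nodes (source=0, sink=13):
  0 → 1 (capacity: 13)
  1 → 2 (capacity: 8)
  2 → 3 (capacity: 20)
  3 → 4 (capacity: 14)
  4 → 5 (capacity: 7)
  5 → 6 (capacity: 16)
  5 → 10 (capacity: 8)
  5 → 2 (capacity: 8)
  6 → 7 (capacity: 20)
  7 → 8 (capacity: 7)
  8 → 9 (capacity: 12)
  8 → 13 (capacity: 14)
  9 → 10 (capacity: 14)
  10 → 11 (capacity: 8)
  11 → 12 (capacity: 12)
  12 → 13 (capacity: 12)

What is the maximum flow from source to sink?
Maximum flow = 7

Max flow: 7

Flow assignment:
  0 → 1: 7/13
  1 → 2: 7/8
  2 → 3: 7/20
  3 → 4: 7/14
  4 → 5: 7/7
  5 → 6: 7/16
  6 → 7: 7/20
  7 → 8: 7/7
  8 → 13: 7/14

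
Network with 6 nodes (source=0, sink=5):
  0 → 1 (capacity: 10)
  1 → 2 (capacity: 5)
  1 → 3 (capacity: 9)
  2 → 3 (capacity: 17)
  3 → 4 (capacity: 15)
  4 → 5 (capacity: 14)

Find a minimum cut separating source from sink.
Min cut value = 10, edges: (0,1)

Min cut value: 10
Partition: S = [0], T = [1, 2, 3, 4, 5]
Cut edges: (0,1)

By max-flow min-cut theorem, max flow = min cut = 10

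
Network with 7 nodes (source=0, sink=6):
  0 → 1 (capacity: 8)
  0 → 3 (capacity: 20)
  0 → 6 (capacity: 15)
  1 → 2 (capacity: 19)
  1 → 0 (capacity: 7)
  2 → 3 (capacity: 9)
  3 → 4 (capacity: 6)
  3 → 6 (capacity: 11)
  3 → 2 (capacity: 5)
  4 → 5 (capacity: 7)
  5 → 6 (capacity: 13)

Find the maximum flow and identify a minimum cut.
Max flow = 32, Min cut edges: (0,6), (3,4), (3,6)

Maximum flow: 32
Minimum cut: (0,6), (3,4), (3,6)
Partition: S = [0, 1, 2, 3], T = [4, 5, 6]

Max-flow min-cut theorem verified: both equal 32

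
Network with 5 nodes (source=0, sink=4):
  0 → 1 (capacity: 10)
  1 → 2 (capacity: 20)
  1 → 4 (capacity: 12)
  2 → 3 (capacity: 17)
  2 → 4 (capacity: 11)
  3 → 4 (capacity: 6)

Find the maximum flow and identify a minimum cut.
Max flow = 10, Min cut edges: (0,1)

Maximum flow: 10
Minimum cut: (0,1)
Partition: S = [0], T = [1, 2, 3, 4]

Max-flow min-cut theorem verified: both equal 10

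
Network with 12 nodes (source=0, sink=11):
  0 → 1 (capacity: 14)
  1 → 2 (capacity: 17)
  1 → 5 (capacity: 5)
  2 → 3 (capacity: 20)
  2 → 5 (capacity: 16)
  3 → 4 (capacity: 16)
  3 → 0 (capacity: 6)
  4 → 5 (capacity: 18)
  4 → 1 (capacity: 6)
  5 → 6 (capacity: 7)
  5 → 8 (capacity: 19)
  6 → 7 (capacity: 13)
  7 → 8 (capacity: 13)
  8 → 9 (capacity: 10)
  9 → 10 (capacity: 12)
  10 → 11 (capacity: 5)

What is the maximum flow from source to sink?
Maximum flow = 5

Max flow: 5

Flow assignment:
  0 → 1: 5/14
  1 → 2: 5/17
  2 → 5: 5/16
  5 → 8: 5/19
  8 → 9: 5/10
  9 → 10: 5/12
  10 → 11: 5/5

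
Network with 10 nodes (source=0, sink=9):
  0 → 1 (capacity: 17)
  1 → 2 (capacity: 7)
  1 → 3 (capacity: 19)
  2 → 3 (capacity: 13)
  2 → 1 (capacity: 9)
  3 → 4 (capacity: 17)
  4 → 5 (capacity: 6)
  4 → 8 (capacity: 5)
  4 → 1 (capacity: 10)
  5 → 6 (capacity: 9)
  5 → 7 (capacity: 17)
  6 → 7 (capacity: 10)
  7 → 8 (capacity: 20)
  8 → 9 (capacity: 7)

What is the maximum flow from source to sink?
Maximum flow = 7

Max flow: 7

Flow assignment:
  0 → 1: 7/17
  1 → 2: 7/7
  1 → 3: 4/19
  2 → 3: 7/13
  3 → 4: 11/17
  4 → 5: 6/6
  4 → 8: 1/5
  4 → 1: 4/10
  5 → 7: 6/17
  7 → 8: 6/20
  8 → 9: 7/7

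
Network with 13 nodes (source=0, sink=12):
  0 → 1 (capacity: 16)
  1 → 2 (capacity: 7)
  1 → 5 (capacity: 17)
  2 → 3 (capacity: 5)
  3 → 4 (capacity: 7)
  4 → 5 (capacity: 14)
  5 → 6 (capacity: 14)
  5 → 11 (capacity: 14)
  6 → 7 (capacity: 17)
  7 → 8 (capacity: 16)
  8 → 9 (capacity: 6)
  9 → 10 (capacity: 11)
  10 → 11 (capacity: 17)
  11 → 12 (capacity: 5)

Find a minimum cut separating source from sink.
Min cut value = 5, edges: (11,12)

Min cut value: 5
Partition: S = [0, 1, 2, 3, 4, 5, 6, 7, 8, 9, 10, 11], T = [12]
Cut edges: (11,12)

By max-flow min-cut theorem, max flow = min cut = 5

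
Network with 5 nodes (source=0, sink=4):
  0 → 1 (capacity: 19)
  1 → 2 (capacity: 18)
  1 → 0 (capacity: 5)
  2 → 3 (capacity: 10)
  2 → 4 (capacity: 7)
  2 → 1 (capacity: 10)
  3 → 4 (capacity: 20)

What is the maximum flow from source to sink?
Maximum flow = 17

Max flow: 17

Flow assignment:
  0 → 1: 17/19
  1 → 2: 17/18
  2 → 3: 10/10
  2 → 4: 7/7
  3 → 4: 10/20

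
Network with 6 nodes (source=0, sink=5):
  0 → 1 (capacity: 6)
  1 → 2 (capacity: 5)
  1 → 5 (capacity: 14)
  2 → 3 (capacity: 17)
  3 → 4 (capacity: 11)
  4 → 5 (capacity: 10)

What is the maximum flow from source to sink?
Maximum flow = 6

Max flow: 6

Flow assignment:
  0 → 1: 6/6
  1 → 5: 6/14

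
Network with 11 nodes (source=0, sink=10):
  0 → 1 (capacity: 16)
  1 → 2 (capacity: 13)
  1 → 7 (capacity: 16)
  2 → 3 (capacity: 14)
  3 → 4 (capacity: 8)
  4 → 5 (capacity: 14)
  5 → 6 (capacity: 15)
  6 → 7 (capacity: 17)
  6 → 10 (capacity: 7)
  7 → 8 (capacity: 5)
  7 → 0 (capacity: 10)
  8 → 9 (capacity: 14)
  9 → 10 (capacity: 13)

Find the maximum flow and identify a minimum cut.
Max flow = 12, Min cut edges: (6,10), (7,8)

Maximum flow: 12
Minimum cut: (6,10), (7,8)
Partition: S = [0, 1, 2, 3, 4, 5, 6, 7], T = [8, 9, 10]

Max-flow min-cut theorem verified: both equal 12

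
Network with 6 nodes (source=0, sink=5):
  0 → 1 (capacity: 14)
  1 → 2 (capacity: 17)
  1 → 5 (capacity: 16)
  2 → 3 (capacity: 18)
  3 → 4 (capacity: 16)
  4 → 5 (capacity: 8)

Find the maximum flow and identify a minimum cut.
Max flow = 14, Min cut edges: (0,1)

Maximum flow: 14
Minimum cut: (0,1)
Partition: S = [0], T = [1, 2, 3, 4, 5]

Max-flow min-cut theorem verified: both equal 14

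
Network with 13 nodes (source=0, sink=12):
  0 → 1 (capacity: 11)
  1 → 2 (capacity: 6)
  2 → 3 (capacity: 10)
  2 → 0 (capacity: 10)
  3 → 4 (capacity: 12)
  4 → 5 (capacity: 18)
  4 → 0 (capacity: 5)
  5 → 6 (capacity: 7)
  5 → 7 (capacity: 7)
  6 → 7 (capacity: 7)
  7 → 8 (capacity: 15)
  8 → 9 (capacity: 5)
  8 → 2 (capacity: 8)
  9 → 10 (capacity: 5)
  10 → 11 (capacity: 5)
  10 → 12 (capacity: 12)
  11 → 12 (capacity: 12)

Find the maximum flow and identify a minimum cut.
Max flow = 5, Min cut edges: (9,10)

Maximum flow: 5
Minimum cut: (9,10)
Partition: S = [0, 1, 2, 3, 4, 5, 6, 7, 8, 9], T = [10, 11, 12]

Max-flow min-cut theorem verified: both equal 5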